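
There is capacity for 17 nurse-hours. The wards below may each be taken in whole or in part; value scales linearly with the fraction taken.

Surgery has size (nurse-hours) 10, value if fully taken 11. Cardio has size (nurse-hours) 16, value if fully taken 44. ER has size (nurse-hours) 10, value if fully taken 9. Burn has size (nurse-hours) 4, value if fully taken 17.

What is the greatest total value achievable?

52.75

Sort by value density: Burn 17/4≈4.25, Cardio 44/16≈2.75, Surgery 11/10≈1.1, ER 9/10≈0.9.
Burn: take in full, 4 nurse-hours for value 17 → 13 left.
13 nurse-hours left: a 13/16 share of Cardio gives 44×13/16 = 35.75.
Total value = 52.75.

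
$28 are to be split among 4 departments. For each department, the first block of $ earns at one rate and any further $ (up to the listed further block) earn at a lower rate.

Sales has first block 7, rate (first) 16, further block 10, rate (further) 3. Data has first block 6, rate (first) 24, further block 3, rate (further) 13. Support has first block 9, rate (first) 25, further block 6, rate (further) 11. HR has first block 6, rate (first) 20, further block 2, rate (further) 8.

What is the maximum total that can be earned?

601

Order all 8 blocks by rate: Support/tier1 25 > Data/tier1 24 > HR/tier1 20 > Sales/tier1 16 > Data/tier2 13 > Support/tier2 11 > HR/tier2 8 > Sales/tier2 3.
Fill Support tier1 block (9 at 25) ; 19 left.
Data tier1 at 24: fill all 6 ; 13 left.
HR tier1 at 20: fill all 6 ; 7 left.
Fill Sales tier1 block (7 at 16) ; 0 left.
Total = 25×9 + 24×6 + 20×6 + 16×7 = 601.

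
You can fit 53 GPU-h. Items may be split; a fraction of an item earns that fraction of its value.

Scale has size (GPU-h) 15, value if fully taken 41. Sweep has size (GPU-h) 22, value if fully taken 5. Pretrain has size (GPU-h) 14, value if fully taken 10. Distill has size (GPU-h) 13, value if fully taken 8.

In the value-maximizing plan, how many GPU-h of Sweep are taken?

11

Sort by value density: Scale 41/15≈2.73, Pretrain 10/14≈0.714, Distill 8/13≈0.615, Sweep 5/22≈0.227.
All 15 GPU-h of Scale fit (value 41) → 38 remain.
All 14 GPU-h of Pretrain fit (value 10) → 24 remain.
Take all of Distill (13 GPU-h, value 8) → 11 GPU-h left.
11 GPU-h left: a 11/22 share of Sweep gives 5×11/22 = 2.5.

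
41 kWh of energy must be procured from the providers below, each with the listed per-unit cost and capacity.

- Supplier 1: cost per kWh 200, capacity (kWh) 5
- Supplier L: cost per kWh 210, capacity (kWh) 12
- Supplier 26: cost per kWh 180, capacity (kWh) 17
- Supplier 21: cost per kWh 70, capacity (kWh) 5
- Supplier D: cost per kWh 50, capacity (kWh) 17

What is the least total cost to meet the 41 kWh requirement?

4660

Fill from the cheapest provider first.
Supplier D (50): use full 17 → 24 kWh to go.
Take 5 from Supplier 21 at 70 → need 19 more.
Take 17 from Supplier 26 at 180 → need 2 more.
Supplier 1 (200): take the remaining 2 → done.
Supplier L: unused.
Cost = 17×50 + 5×70 + 17×180 + 2×200 = 4660.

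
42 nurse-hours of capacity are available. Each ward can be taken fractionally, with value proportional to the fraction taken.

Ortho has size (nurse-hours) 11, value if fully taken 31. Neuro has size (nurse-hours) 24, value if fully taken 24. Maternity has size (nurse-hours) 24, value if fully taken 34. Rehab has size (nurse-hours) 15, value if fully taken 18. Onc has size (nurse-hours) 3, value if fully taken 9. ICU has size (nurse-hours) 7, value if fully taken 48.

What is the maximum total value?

117.75

Sort by value density: ICU 48/7≈6.86, Onc 9/3≈3, Ortho 31/11≈2.82, Maternity 34/24≈1.42, Rehab 18/15≈1.2, Neuro 24/24≈1.
All 7 nurse-hours of ICU fit (value 48) ; 35 remain.
All 3 nurse-hours of Onc fit (value 9) ; 32 remain.
Take all of Ortho (11 nurse-hours, value 31) ; 21 nurse-hours left.
21 nurse-hours left: a 21/24 share of Maternity gives 34×21/24 = 29.75.
Total value = 117.75.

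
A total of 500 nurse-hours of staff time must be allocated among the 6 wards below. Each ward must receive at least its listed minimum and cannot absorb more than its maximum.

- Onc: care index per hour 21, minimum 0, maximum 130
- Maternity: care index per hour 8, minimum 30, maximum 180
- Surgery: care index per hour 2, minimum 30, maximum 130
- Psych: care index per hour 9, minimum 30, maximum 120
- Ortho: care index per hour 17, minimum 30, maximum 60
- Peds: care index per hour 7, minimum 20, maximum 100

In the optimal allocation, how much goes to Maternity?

Meeting every minimum uses 0+30+30+30+30+20 = 140 nurse-hours, leaving 360.
Order the wards by care index per hour: Onc 21 > Ortho 17 > Psych 9 > Maternity 8 > Peds 7 > Surgery 2.
Onc takes 130 more to reach its cap of 130 → 230 left.
Ortho: +30 to 60 (cap) → 200 left.
Psych: +90 to 120 (cap) → 110 left.
Only 110 left; Maternity takes them to reach 140.

140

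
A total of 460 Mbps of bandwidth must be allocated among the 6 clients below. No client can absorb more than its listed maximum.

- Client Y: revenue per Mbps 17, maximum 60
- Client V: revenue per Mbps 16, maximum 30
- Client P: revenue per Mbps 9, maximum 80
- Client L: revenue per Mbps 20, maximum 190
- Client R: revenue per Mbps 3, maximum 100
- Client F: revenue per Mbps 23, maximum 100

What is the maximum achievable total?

8320

Rank by revenue per Mbps: Client F 23 > Client L 20 > Client Y 17 > Client V 16 > Client P 9 > Client R 3.
Client F: +100 to 100 (cap) ; 360 left.
Client L takes 190 to reach its cap of 190 ; 170 left.
Client Y takes 60 to reach its cap of 60 ; 110 left.
Client V takes 30 to reach its cap of 30 ; 80 left.
Give Client P 80 to hit its cap of 80 ; 0 left.
Total = 17×60 + 16×30 + 9×80 + 20×190 + 23×100 = 8320.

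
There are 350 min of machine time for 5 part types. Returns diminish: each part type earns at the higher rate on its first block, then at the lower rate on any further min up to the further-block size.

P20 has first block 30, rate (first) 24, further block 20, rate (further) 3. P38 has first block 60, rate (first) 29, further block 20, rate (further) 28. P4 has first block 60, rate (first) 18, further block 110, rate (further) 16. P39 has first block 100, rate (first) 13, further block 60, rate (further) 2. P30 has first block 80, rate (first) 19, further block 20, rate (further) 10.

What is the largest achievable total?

7220

Order all 10 blocks by rate: P38/tier1 29 > P38/tier2 28 > P20/tier1 24 > P30/tier1 19 > P4/tier1 18 > P4/tier2 16 > P39/tier1 13 > P30/tier2 10 > P20/tier2 3 > P39/tier2 2.
P38/tier1 (29): +60 — 290 left.
Fill P38 tier2 block (20 at 28) — 270 left.
Fill P20 tier1 block (30 at 24) — 240 left.
P30 tier1 at 19: fill all 80 — 160 left.
P4 tier1 at 18: fill all 60 — 100 left.
P4/tier2: +100 of 110 at 16; pool empty.
Total = 29×60 + 28×20 + 24×30 + 19×80 + 18×60 + 16×100 = 7220.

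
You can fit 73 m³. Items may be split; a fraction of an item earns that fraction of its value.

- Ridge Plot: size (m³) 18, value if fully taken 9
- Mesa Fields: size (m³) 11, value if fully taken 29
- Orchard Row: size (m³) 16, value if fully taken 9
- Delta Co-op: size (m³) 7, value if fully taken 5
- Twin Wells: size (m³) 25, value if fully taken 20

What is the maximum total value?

Best value per unit of size first: Mesa Fields 29/11≈2.64, Twin Wells 20/25≈0.8, Delta Co-op 5/7≈0.714, Orchard Row 9/16≈0.562, Ridge Plot 9/18≈0.5.
Take all of Mesa Fields (11 m³, value 29) → 62 m³ left.
Take all of Twin Wells (25 m³, value 20) → 37 m³ left.
Delta Co-op: take in full, 7 m³ for value 5 → 30 left.
Orchard Row: take in full, 16 m³ for value 9 → 14 left.
14 m³ left: a 14/18 share of Ridge Plot gives 9×14/18 = 7.
Total value = 70.

70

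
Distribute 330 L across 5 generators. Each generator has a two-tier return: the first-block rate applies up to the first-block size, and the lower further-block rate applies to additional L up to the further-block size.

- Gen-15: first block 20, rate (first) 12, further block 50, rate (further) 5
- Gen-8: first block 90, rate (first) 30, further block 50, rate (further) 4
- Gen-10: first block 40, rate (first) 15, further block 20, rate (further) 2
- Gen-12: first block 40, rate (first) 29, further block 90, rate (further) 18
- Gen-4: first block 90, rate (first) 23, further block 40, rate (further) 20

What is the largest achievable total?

7990

Treat each block as its own option and order by rate: Gen-8/T1 30 > Gen-12/T1 29 > Gen-4/T1 23 > Gen-4/T2 20 > Gen-12/T2 18 > Gen-10/T1 15 > Gen-15/T1 12 > Gen-15/T2 5 > Gen-8/T2 4 > Gen-10/T2 2.
Fill Gen-8 T1 block (90 at 30) ; 240 left.
Gen-12 T1 at 29: fill all 40 ; 200 left.
Gen-4/T1 (23): +90 ; 110 left.
Gen-4 T2 at 20: fill all 40 ; 70 left.
Gen-12/T2: +70 of 90 at 18; pool empty.
Total = 30×90 + 29×40 + 23×90 + 20×40 + 18×70 = 7990.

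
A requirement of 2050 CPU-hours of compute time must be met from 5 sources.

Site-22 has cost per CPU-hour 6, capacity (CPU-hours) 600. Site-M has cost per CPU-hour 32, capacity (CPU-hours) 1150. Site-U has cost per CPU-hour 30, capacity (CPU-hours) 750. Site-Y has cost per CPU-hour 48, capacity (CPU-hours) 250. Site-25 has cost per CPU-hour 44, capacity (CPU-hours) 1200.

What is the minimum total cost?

Fill from the cheapest source first.
Take 600 from Site-22 at 6 ; need 1450 more.
Site-U (30): use full 750 ; 700 CPU-hours to go.
Site-M (32): take the remaining 700 ; done.
Site-25, Site-Y: unused.
Cost = 600×6 + 750×30 + 700×32 = 48500.

48500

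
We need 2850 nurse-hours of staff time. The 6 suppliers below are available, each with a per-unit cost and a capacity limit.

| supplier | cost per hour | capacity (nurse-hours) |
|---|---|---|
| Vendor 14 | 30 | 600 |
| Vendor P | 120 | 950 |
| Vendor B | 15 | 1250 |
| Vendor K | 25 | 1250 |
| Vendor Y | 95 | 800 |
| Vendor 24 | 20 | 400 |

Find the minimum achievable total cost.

Use suppliers in increasing cost order.
Take 1250 from Vendor B at 15 — need 1600 more.
Take 400 from Vendor 24 at 20 — need 1200 more.
Take 1200 from Vendor K at 25 to finish.
Vendor 14, Vendor Y, Vendor P: unused.
Cost = 1250×15 + 400×20 + 1200×25 = 56750.

56750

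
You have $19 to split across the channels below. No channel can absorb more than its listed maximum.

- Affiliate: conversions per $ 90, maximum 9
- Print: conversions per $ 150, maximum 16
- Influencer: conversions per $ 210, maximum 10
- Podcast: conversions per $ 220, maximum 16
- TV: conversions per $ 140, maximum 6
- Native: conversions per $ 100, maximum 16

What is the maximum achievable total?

Order the channels by conversions per $: Podcast 220 > Influencer 210 > Print 150 > TV 140 > Native 100 > Affiliate 90.
Podcast: +16 to 16 (cap) ; 3 left.
Only 3 left; Influencer takes them to reach 3.
Total = 210×3 + 220×16 = 4150.

4150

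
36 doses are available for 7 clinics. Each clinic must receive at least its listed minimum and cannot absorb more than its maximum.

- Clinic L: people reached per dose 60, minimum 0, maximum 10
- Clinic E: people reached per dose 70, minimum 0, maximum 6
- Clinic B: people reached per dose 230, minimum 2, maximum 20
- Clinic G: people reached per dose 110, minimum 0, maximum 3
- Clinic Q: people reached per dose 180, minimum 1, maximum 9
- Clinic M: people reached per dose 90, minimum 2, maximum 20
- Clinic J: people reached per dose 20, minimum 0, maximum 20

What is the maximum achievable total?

6910

Meeting every minimum uses 0+0+2+0+1+2+0 = 5 doses, leaving 31.
Rank by people reached per dose: Clinic B 230 > Clinic Q 180 > Clinic G 110 > Clinic M 90 > Clinic E 70 > Clinic L 60 > Clinic J 20.
Give Clinic B 18 more to hit its cap of 20 → 13 left.
Clinic Q takes 8 more to reach its cap of 9 → 5 left.
Give Clinic G 3 more to hit its cap of 3 → 2 left.
Clinic M has room for 18 more but only 2 remain, so it gets 4.
Total = 230×20 + 110×3 + 180×9 + 90×4 = 6910.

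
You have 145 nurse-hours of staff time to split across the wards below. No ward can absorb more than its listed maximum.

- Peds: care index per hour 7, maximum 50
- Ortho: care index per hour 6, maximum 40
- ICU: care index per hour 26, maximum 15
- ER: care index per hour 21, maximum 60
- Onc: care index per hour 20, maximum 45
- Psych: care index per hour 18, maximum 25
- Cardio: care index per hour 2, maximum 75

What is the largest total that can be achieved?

Order the wards by care index per hour: ICU 26 > ER 21 > Onc 20 > Psych 18 > Peds 7 > Ortho 6 > Cardio 2.
Give ICU 15 to hit its cap of 15 → 130 left.
ER: +60 to 60 (cap) → 70 left.
Give Onc 45 to hit its cap of 45 → 25 left.
Psych: +25 to 25 (cap) → 0 left.
Total = 26×15 + 21×60 + 20×45 + 18×25 = 3000.

3000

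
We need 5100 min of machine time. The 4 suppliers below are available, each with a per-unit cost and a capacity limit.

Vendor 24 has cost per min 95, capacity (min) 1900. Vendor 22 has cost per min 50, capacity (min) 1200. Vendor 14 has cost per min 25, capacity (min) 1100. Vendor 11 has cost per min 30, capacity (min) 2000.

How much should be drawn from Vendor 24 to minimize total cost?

Use suppliers in increasing cost order.
Vendor 14 at 25: take all 1100 min ; 4000 still needed.
Vendor 11 at 30: take all 2000 min ; 2000 still needed.
Take 1200 from Vendor 22 at 50 ; need 800 more.
Vendor 24 (95): take the remaining 800 ; done.

800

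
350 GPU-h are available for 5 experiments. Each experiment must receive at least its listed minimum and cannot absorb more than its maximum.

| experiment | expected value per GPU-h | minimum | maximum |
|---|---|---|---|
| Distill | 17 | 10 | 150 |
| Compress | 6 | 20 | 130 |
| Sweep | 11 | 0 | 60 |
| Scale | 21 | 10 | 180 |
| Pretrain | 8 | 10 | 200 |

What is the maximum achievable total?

Meeting every minimum uses 10+20+0+10+10 = 50 GPU-h, leaving 300.
Order the experiments by expected value per GPU-h: Scale 21 > Distill 17 > Sweep 11 > Pretrain 8 > Compress 6.
Give Scale 170 more to hit its cap of 180 → 130 left.
Distill has room for 140 more but only 130 remain, so it gets 140.
Total = 17×140 + 6×20 + 21×180 + 8×10 = 6360.

6360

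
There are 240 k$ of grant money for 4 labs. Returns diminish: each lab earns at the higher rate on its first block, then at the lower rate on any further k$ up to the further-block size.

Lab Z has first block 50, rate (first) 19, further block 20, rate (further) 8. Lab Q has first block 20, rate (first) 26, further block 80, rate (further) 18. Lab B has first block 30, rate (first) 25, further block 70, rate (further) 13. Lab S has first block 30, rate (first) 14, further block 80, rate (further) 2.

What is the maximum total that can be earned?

Order all 8 blocks by rate: Lab Q/first 26 > Lab B/first 25 > Lab Z/first 19 > Lab Q/second 18 > Lab S/first 14 > Lab B/second 13 > Lab Z/second 8 > Lab S/second 2.
Fill Lab Q first block (20 at 26) — 220 left.
Lab B/first (25): +30 — 190 left.
Fill Lab Z first block (50 at 19) — 140 left.
Fill Lab Q second block (80 at 18) — 60 left.
Fill Lab S first block (30 at 14) — 30 left.
30 remain; put them into Lab B second at 13.
Total = 26×20 + 25×30 + 19×50 + 18×80 + 14×30 + 13×30 = 4470.

4470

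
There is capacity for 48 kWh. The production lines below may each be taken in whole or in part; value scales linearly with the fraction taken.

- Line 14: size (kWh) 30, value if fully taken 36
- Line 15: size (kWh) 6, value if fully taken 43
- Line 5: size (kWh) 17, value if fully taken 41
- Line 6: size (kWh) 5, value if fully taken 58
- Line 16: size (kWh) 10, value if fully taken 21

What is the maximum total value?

Best value per unit of size first: Line 6 58/5≈11.6, Line 15 43/6≈7.17, Line 5 41/17≈2.41, Line 16 21/10≈2.1, Line 14 36/30≈1.2.
All 5 kWh of Line 6 fit (value 58) → 43 remain.
Line 15: take in full, 6 kWh for value 43 → 37 left.
Take all of Line 5 (17 kWh, value 41) → 20 kWh left.
Take all of Line 16 (10 kWh, value 21) → 10 kWh left.
10 kWh left: a 10/30 share of Line 14 gives 36×10/30 = 12.
Total value = 175.

175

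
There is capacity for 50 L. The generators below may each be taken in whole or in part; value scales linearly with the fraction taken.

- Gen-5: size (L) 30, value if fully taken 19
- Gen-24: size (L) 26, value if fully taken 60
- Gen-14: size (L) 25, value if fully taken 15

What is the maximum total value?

Best value per unit of size first: Gen-24 60/26≈2.31, Gen-5 19/30≈0.633, Gen-14 15/25≈0.6.
Take all of Gen-24 (26 L, value 60) → 24 L left.
Fill the last 24 L with part of Gen-5: 24/30 of it earns 15.2.
Total value = 75.2.

75.2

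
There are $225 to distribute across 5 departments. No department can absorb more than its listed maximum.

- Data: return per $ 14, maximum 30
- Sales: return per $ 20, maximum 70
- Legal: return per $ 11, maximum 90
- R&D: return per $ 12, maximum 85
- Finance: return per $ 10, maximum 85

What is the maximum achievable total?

Rank by return per $: Sales 20 > Data 14 > R&D 12 > Legal 11 > Finance 10.
Give Sales 70 to hit its cap of 70 → 155 left.
Give Data 30 to hit its cap of 30 → 125 left.
R&D takes 85 to reach its cap of 85 → 40 left.
Only 40 left; Legal takes them to reach 40.
Total = 14×30 + 20×70 + 11×40 + 12×85 = 3280.

3280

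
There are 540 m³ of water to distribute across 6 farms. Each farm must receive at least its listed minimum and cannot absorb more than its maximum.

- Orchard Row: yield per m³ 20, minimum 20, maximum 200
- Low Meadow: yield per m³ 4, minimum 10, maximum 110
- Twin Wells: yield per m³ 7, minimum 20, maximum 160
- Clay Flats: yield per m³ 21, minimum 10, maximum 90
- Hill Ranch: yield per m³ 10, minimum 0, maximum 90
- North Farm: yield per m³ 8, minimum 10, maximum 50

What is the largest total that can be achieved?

7930

Meeting every minimum uses 20+10+20+10+0+10 = 70 m³, leaving 470.
Order the farms by yield per m³: Clay Flats 21 > Orchard Row 20 > Hill Ranch 10 > North Farm 8 > Twin Wells 7 > Low Meadow 4.
Clay Flats takes 80 more to reach its cap of 90 — 390 left.
Orchard Row: +180 to 200 (cap) — 210 left.
Hill Ranch takes 90 more to reach its cap of 90 — 120 left.
North Farm takes 40 more to reach its cap of 50 — 80 left.
Twin Wells has room for 140 more but only 80 remain, so it gets 100.
Total = 20×200 + 4×10 + 7×100 + 21×90 + 10×90 + 8×50 = 7930.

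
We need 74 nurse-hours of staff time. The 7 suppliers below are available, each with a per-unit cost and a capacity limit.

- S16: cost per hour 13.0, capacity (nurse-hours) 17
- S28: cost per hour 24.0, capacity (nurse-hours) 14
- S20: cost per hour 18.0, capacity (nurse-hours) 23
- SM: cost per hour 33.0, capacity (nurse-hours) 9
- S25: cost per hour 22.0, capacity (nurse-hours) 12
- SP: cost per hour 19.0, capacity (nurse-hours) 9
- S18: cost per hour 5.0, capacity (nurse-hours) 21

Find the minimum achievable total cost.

999

Cheapest first:
S18 (5.0): use full 21 → 53 nurse-hours to go.
Take 17 from S16 at 13.0 → need 36 more.
S20 at 18.0: take all 23 nurse-hours → 13 still needed.
Take 9 from SP at 19.0 → need 4 more.
S25 at 22.0: take 4 of its 12 → requirement met.
S28, SM: unused.
Cost = 21×5.0 + 17×13.0 + 23×18.0 + 9×19.0 + 4×22.0 = 999.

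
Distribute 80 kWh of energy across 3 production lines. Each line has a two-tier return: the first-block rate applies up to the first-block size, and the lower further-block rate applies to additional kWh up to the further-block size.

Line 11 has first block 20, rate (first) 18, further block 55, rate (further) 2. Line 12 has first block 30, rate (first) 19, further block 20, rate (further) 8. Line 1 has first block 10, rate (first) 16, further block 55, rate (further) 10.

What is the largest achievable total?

Rank every tier by rate: Line 12/first 19 > Line 11/first 18 > Line 1/first 16 > Line 1/second 10 > Line 12/second 8 > Line 11/second 2.
Line 12/first (19): +30 — 50 left.
Fill Line 11 first block (20 at 18) — 30 left.
Fill Line 1 first block (10 at 16) — 20 left.
20 remain; put them into Line 1 second at 10.
Total = 19×30 + 18×20 + 16×10 + 10×20 = 1290.

1290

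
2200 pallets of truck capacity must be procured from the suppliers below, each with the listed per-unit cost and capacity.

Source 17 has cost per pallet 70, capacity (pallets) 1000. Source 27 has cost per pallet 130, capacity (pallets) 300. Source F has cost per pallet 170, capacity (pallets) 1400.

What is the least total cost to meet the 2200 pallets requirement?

Fill from the cheapest supplier first.
Source 17 at 70: take all 1000 pallets → 1200 still needed.
Source 27 (130): use full 300 → 900 pallets to go.
Source F at 170: take 900 of its 1400 → requirement met.
Cost = 1000×70 + 300×130 + 900×170 = 262000.

262000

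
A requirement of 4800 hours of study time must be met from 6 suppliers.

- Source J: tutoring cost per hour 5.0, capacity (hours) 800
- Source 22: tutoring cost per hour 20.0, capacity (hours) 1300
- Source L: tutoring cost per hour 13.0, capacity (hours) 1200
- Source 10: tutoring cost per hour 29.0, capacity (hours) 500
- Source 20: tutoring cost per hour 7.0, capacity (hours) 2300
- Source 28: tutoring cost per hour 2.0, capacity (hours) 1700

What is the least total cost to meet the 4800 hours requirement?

Use suppliers in increasing cost order.
Source 28 at 2.0: take all 1700 hours → 3100 still needed.
Source J (5.0): use full 800 → 2300 hours to go.
Source 20 at 7.0: take all 2300 hours → 0 still needed.
Source L, Source 22, Source 10: unused.
Cost = 1700×2.0 + 800×5.0 + 2300×7.0 = 23500.

23500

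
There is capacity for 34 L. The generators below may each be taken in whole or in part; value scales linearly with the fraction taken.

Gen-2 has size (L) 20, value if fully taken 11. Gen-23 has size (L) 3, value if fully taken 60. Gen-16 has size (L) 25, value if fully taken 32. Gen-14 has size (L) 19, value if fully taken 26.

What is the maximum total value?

101.36

Rank by value-to-size ratio: Gen-23 60/3≈20, Gen-14 26/19≈1.37, Gen-16 32/25≈1.28, Gen-2 11/20≈0.55.
Gen-23: take in full, 3 L for value 60 ; 31 left.
All 19 L of Gen-14 fit (value 26) ; 12 remain.
Fill the last 12 L with part of Gen-16: 12/25 of it earns 15.36.
Total value = 101.36.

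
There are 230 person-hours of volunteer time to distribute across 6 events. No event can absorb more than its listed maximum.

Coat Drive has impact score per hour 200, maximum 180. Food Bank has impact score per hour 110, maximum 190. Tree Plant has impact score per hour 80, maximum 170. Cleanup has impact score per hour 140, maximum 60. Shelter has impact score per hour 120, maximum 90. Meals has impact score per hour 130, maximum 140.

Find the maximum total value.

Highest impact score per hour first: Coat Drive 200 > Cleanup 140 > Meals 130 > Shelter 120 > Food Bank 110 > Tree Plant 80.
Give Coat Drive 180 to hit its cap of 180 — 50 left.
Cleanup: +50 (room for 60) → 50. Pool exhausted.
Total = 200×180 + 140×50 = 43000.

43000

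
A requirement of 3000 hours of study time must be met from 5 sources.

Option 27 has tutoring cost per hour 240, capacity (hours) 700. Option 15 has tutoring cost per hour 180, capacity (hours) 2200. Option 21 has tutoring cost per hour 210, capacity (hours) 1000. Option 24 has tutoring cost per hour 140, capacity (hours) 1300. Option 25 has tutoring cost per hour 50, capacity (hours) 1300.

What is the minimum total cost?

319000

Fill from the cheapest source first.
Take 1300 from Option 25 at 50 → need 1700 more.
Take 1300 from Option 24 at 140 → need 400 more.
Option 15 at 180: take 400 of its 2200 → requirement met.
Option 21, Option 27: unused.
Cost = 1300×50 + 1300×140 + 400×180 = 319000.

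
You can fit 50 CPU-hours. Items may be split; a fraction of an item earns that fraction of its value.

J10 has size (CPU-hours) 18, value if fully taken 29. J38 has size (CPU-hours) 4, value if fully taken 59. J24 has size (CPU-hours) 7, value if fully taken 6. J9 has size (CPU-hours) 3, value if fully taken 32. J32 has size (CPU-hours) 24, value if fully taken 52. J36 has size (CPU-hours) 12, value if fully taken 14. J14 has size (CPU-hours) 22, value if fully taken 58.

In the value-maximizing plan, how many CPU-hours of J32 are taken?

21

Sort by value density: J38 59/4≈14.8, J9 32/3≈10.7, J14 58/22≈2.64, J32 52/24≈2.17, J10 29/18≈1.61, J36 14/12≈1.17, J24 6/7≈0.857.
J38: take in full, 4 CPU-hours for value 59 ; 46 left.
All 3 CPU-hours of J9 fit (value 32) ; 43 remain.
All 22 CPU-hours of J14 fit (value 58) ; 21 remain.
Fill the last 21 CPU-hours with part of J32: 21/24 of it earns 45.5.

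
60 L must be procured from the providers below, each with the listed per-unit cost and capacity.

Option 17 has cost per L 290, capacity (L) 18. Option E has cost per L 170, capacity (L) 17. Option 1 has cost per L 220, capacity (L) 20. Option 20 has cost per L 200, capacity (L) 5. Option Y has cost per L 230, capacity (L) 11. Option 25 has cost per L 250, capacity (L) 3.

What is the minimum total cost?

Use providers in increasing cost order.
Option E at 170: take all 17 L ; 43 still needed.
Option 20 (200): use full 5 ; 38 L to go.
Take 20 from Option 1 at 220 ; need 18 more.
Option Y (230): use full 11 ; 7 L to go.
Option 25 at 250: take all 3 L ; 4 still needed.
Option 17 at 290: take 4 of its 18 ; requirement met.
Cost = 17×170 + 5×200 + 20×220 + 11×230 + 3×250 + 4×290 = 12730.

12730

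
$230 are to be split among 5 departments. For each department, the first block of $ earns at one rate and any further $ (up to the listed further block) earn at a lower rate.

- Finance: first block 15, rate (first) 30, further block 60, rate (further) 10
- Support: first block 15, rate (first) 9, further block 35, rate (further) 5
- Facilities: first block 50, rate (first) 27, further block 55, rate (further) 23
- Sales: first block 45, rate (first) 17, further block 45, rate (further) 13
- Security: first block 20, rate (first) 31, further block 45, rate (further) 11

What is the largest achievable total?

5035

Order all 10 blocks by rate: Security/T1 31 > Finance/T1 30 > Facilities/T1 27 > Facilities/T2 23 > Sales/T1 17 > Sales/T2 13 > Security/T2 11 > Finance/T2 10 > Support/T1 9 > Support/T2 5.
Security T1 at 31: fill all 20 — 210 left.
Fill Finance T1 block (15 at 30) — 195 left.
Fill Facilities T1 block (50 at 27) — 145 left.
Fill Facilities T2 block (55 at 23) — 90 left.
Sales/T1 (17): +45 — 45 left.
Sales T2 at 13: fill all 45 — 0 left.
Total = 31×20 + 30×15 + 27×50 + 23×55 + 17×45 + 13×45 = 5035.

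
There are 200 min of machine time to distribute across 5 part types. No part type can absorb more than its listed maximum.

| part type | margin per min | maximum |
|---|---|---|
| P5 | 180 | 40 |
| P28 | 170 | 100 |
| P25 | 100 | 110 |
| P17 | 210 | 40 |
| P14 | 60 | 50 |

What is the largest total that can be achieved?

34600

Rank by margin per min: P17 210 > P5 180 > P28 170 > P25 100 > P14 60.
P17: +40 to 40 (cap) → 160 left.
P5 takes 40 to reach its cap of 40 → 120 left.
P28 takes 100 to reach its cap of 100 → 20 left.
Only 20 left; P25 takes them to reach 20.
Total = 180×40 + 170×100 + 100×20 + 210×40 = 34600.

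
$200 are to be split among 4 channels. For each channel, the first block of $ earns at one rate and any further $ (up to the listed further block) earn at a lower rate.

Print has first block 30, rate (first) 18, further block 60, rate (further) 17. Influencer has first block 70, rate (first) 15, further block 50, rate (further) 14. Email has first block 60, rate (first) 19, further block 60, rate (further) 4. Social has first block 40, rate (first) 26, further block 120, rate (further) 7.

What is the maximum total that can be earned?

3890

Treat each block as its own option and order by rate: Social/tier1 26 > Email/tier1 19 > Print/tier1 18 > Print/tier2 17 > Influencer/tier1 15 > Influencer/tier2 14 > Social/tier2 7 > Email/tier2 4.
Social/tier1 (26): +40 ; 160 left.
Email tier1 at 19: fill all 60 ; 100 left.
Fill Print tier1 block (30 at 18) ; 70 left.
Print/tier2 (17): +60 ; 10 left.
Influencer tier1 at 15: only 10 left, fill 10.
Total = 26×40 + 19×60 + 18×30 + 17×60 + 15×10 = 3890.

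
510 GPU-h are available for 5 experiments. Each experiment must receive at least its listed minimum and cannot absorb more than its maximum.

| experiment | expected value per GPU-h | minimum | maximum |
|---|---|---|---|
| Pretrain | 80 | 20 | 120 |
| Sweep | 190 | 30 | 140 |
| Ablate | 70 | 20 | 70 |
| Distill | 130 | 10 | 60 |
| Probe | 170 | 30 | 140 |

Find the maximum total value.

71300

Meeting every minimum uses 20+30+20+10+30 = 110 GPU-h, leaving 400.
Rank by expected value per GPU-h: Sweep 190 > Probe 170 > Distill 130 > Pretrain 80 > Ablate 70.
Give Sweep 110 more to hit its cap of 140 — 290 left.
Probe takes 110 more to reach its cap of 140 — 180 left.
Distill takes 50 more to reach its cap of 60 — 130 left.
Give Pretrain 100 more to hit its cap of 120 — 30 left.
Ablate: +30 (room for 50) → 50. Pool exhausted.
Total = 80×120 + 190×140 + 70×50 + 130×60 + 170×140 = 71300.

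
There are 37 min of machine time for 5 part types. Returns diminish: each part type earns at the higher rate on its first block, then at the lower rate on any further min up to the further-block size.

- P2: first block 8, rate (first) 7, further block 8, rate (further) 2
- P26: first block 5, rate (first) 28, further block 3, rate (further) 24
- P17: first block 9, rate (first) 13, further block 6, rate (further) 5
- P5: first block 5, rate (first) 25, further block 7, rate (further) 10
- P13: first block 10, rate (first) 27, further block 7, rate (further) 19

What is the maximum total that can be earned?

831

Treat each block as its own option and order by rate: P26/first 28 > P13/first 27 > P5/first 25 > P26/second 24 > P13/second 19 > P17/first 13 > P5/second 10 > P2/first 7 > P17/second 5 > P2/second 2.
Fill P26 first block (5 at 28) → 32 left.
Fill P13 first block (10 at 27) → 22 left.
P5 first at 25: fill all 5 → 17 left.
P26/second (24): +3 → 14 left.
Fill P13 second block (7 at 19) → 7 left.
P17/first: +7 of 9 at 13; pool empty.
Total = 28×5 + 27×10 + 25×5 + 24×3 + 19×7 + 13×7 = 831.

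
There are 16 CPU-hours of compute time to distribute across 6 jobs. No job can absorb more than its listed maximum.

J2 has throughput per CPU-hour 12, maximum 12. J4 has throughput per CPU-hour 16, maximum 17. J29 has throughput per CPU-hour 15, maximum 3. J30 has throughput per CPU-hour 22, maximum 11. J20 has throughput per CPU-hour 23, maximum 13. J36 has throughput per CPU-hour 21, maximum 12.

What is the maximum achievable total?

365

Order the jobs by throughput per CPU-hour: J20 23 > J30 22 > J36 21 > J4 16 > J29 15 > J2 12.
J20 takes 13 to reach its cap of 13 ; 3 left.
Only 3 left; J30 takes them to reach 3.
Total = 22×3 + 23×13 = 365.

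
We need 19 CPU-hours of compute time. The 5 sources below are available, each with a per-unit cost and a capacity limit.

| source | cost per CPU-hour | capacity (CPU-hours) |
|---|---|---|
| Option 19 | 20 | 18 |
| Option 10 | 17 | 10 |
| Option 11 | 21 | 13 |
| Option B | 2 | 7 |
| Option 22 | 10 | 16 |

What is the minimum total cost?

Cheapest first:
Take 7 from Option B at 2 → need 12 more.
Option 22 at 10: take 12 of its 16 → requirement met.
Option 10, Option 19, Option 11: unused.
Cost = 7×2 + 12×10 = 134.

134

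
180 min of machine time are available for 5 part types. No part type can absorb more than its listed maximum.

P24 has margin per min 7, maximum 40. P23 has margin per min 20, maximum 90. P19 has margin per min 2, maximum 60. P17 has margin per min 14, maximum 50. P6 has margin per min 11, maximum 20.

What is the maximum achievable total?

Highest margin per min first: P23 20 > P17 14 > P6 11 > P24 7 > P19 2.
P23: +90 to 90 (cap) — 90 left.
P17: +50 to 50 (cap) — 40 left.
P6 takes 20 to reach its cap of 20 — 20 left.
P24 has room for 40 but only 20 remain, so it gets 20.
Total = 7×20 + 20×90 + 14×50 + 11×20 = 2860.

2860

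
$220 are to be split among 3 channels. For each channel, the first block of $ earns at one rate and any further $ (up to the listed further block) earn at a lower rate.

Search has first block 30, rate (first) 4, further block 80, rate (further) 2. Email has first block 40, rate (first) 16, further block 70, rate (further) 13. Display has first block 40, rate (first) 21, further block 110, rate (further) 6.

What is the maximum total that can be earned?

Order all 6 blocks by rate: Display/T1 21 > Email/T1 16 > Email/T2 13 > Display/T2 6 > Search/T1 4 > Search/T2 2.
Fill Display T1 block (40 at 21) ; 180 left.
Email/T1 (16): +40 ; 140 left.
Email/T2 (13): +70 ; 70 left.
70 remain; put them into Display T2 at 6.
Total = 21×40 + 16×40 + 13×70 + 6×70 = 2810.

2810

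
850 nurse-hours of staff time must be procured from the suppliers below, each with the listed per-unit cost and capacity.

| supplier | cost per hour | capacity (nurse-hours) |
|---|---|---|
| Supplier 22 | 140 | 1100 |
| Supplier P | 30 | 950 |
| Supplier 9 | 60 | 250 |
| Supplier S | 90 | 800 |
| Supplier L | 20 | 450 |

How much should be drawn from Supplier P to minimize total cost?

400

Cheapest first:
Take 450 from Supplier L at 20 → need 400 more.
Supplier P (30): take the remaining 400 → done.
Supplier 9, Supplier S, Supplier 22: unused.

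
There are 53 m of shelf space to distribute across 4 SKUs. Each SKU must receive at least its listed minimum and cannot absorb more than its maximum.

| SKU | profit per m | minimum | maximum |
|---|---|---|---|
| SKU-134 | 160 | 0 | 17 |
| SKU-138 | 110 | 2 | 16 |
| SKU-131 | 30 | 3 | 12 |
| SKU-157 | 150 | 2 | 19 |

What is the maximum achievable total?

Meeting every minimum uses 0+2+3+2 = 7 m, leaving 46.
Order the SKUs by profit per m: SKU-134 160 > SKU-157 150 > SKU-138 110 > SKU-131 30.
SKU-134: +17 to 17 (cap) → 29 left.
SKU-157 takes 17 more to reach its cap of 19 → 12 left.
SKU-138: +12 (room for 14) → 14. Pool exhausted.
Total = 160×17 + 110×14 + 30×3 + 150×19 = 7200.

7200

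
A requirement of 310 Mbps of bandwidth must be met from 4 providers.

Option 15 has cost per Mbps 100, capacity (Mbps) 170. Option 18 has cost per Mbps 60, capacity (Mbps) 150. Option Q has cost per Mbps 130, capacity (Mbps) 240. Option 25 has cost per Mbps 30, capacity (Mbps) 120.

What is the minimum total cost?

Use providers in increasing cost order.
Option 25 at 30: take all 120 Mbps — 190 still needed.
Option 18 at 60: take all 150 Mbps — 40 still needed.
Option 15 at 100: take 40 of its 170 — requirement met.
Option Q: unused.
Cost = 120×30 + 150×60 + 40×100 = 16600.

16600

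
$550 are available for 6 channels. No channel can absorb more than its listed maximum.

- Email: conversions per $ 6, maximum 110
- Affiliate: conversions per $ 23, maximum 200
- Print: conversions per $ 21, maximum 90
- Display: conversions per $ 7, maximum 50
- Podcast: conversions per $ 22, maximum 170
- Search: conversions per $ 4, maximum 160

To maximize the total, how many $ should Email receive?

40

Rank by conversions per $: Affiliate 23 > Podcast 22 > Print 21 > Display 7 > Email 6 > Search 4.
Affiliate: +200 to 200 (cap) — 350 left.
Give Podcast 170 to hit its cap of 170 — 180 left.
Give Print 90 to hit its cap of 90 — 90 left.
Give Display 50 to hit its cap of 50 — 40 left.
Email: +40 (room for 110) → 40. Pool exhausted.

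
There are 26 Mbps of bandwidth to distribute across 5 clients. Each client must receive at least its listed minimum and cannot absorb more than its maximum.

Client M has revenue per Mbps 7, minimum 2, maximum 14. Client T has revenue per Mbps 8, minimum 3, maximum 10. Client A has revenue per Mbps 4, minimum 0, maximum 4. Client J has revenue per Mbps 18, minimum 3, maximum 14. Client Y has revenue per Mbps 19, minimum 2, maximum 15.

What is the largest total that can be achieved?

431

Meeting every minimum uses 2+3+0+3+2 = 10 Mbps, leaving 16.
Highest revenue per Mbps first: Client Y 19 > Client J 18 > Client T 8 > Client M 7 > Client A 4.
Give Client Y 13 more to hit its cap of 15 → 3 left.
Only 3 left; Client J takes them to reach 6.
Total = 7×2 + 8×3 + 18×6 + 19×15 = 431.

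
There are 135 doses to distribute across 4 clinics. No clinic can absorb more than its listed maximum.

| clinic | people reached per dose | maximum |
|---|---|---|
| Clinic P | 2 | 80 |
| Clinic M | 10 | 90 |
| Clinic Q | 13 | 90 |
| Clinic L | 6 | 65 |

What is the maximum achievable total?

1620

Rank by people reached per dose: Clinic Q 13 > Clinic M 10 > Clinic L 6 > Clinic P 2.
Clinic Q takes 90 to reach its cap of 90 — 45 left.
Only 45 left; Clinic M takes them to reach 45.
Total = 10×45 + 13×90 = 1620.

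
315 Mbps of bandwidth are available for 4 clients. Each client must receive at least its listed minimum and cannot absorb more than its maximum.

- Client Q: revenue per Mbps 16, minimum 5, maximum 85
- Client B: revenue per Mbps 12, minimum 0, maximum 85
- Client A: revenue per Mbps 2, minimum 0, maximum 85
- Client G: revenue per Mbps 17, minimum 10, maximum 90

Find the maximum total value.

Meeting every minimum uses 5+0+0+10 = 15 Mbps, leaving 300.
Order the clients by revenue per Mbps: Client G 17 > Client Q 16 > Client B 12 > Client A 2.
Client G: +80 to 90 (cap) — 220 left.
Client Q takes 80 more to reach its cap of 85 — 140 left.
Client B takes 85 more to reach its cap of 85 — 55 left.
Client A: +55 (room for 85) → 55. Pool exhausted.
Total = 16×85 + 12×85 + 2×55 + 17×90 = 4020.

4020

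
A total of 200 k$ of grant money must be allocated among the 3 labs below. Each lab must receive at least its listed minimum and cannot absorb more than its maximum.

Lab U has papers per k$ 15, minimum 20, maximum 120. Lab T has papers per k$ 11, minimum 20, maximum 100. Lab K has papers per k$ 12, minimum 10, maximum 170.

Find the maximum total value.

Meeting every minimum uses 20+20+10 = 50 k$, leaving 150.
Rank by papers per k$: Lab U 15 > Lab K 12 > Lab T 11.
Give Lab U 100 more to hit its cap of 120 — 50 left.
Lab K has room for 160 more but only 50 remain, so it gets 60.
Total = 15×120 + 11×20 + 12×60 = 2740.

2740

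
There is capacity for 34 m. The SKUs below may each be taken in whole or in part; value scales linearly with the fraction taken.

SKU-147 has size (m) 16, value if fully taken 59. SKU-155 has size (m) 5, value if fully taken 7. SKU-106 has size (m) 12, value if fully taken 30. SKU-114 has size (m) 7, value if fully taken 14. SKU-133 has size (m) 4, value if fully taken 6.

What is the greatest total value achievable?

101

Rank by value-to-size ratio: SKU-147 59/16≈3.69, SKU-106 30/12≈2.5, SKU-114 14/7≈2, SKU-133 6/4≈1.5, SKU-155 7/5≈1.4.
Take all of SKU-147 (16 m, value 59) → 18 m left.
SKU-106: take in full, 12 m for value 30 → 6 left.
Only 6 m remain; take 6/7 of SKU-114 for value 14×6/7 = 12.
Total value = 101.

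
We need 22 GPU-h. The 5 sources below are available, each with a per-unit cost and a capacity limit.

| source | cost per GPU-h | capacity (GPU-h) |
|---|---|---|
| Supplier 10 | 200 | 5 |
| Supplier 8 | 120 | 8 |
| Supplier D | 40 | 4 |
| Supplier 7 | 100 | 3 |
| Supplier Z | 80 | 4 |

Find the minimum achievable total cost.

Use sources in increasing cost order.
Supplier D (40): use full 4 → 18 GPU-h to go.
Take 4 from Supplier Z at 80 → need 14 more.
Supplier 7 (100): use full 3 → 11 GPU-h to go.
Supplier 8 (120): use full 8 → 3 GPU-h to go.
Take 3 from Supplier 10 at 200 to finish.
Cost = 4×40 + 4×80 + 3×100 + 8×120 + 3×200 = 2340.

2340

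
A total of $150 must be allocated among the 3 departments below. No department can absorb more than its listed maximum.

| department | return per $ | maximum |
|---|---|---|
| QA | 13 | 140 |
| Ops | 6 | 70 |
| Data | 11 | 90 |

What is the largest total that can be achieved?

1930

Rank by return per $: QA 13 > Data 11 > Ops 6.
QA: +140 to 140 (cap) → 10 left.
Only 10 left; Data takes them to reach 10.
Total = 13×140 + 11×10 = 1930.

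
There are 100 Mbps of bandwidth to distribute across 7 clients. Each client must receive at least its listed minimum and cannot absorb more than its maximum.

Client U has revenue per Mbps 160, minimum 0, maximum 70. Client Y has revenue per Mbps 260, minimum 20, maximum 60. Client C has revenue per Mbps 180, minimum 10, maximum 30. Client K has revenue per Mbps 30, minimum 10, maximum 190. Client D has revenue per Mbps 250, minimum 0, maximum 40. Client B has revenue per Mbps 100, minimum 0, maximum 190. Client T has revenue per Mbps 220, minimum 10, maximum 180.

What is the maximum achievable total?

Meeting every minimum uses 0+20+10+10+0+0+10 = 50 Mbps, leaving 50.
Rank by revenue per Mbps: Client Y 260 > Client D 250 > Client T 220 > Client C 180 > Client U 160 > Client B 100 > Client K 30.
Give Client Y 40 more to hit its cap of 60 — 10 left.
Only 10 left; Client D takes them to reach 10.
Total = 260×60 + 180×10 + 30×10 + 250×10 + 220×10 = 22400.

22400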